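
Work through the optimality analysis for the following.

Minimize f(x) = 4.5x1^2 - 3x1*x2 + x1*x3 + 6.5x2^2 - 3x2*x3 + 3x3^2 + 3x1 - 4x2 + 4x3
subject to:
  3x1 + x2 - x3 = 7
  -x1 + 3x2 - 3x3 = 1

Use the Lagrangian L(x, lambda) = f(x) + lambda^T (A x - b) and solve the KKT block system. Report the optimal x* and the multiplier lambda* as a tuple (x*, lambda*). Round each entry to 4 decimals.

Form the Lagrangian:
  L(x, lambda) = (1/2) x^T Q x + c^T x + lambda^T (A x - b)
Stationarity (grad_x L = 0): Q x + c + A^T lambda = 0.
Primal feasibility: A x = b.

This gives the KKT block system:
  [ Q   A^T ] [ x     ]   [-c ]
  [ A    0  ] [ lambda ] = [ b ]

Solving the linear system:
  x*      = (2, 0.5385, -0.4615)
  lambda* = (-5.5154, 2.3769)
  f(x*)   = 19.1154

x* = (2, 0.5385, -0.4615), lambda* = (-5.5154, 2.3769)


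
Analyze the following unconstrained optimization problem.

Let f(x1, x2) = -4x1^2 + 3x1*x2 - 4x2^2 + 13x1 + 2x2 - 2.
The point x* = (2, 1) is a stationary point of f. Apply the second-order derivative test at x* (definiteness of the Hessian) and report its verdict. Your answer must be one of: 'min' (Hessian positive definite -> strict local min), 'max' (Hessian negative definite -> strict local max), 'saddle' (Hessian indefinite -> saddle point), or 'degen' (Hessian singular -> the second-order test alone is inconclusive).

Compute the Hessian H = grad^2 f:
  H = [[-8, 3], [3, -8]]
Verify stationarity: grad f(x*) = H x* + g = (0, 0).
Eigenvalues of H: -11, -5.
Both eigenvalues < 0, so H is negative definite -> x* is a strict local max.

max


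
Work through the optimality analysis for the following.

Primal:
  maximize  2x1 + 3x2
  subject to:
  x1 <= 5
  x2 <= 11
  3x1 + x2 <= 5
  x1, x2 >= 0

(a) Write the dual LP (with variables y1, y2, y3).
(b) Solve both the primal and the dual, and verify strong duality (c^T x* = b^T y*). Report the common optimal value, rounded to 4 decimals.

The standard primal-dual pair for 'max c^T x s.t. A x <= b, x >= 0' is:
  Dual:  min b^T y  s.t.  A^T y >= c,  y >= 0.

So the dual LP is:
  minimize  5y1 + 11y2 + 5y3
  subject to:
    y1 + 3y3 >= 2
    y2 + y3 >= 3
    y1, y2, y3 >= 0

Solving the primal: x* = (0, 5).
  primal value c^T x* = 15.
Solving the dual: y* = (0, 0, 3).
  dual value b^T y* = 15.
Strong duality: c^T x* = b^T y*. Confirmed.

15


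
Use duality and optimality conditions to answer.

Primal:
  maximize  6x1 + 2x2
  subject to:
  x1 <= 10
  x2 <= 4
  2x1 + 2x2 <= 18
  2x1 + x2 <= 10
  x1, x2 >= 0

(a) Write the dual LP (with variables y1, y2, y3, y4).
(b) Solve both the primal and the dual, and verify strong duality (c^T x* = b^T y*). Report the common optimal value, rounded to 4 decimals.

The standard primal-dual pair for 'max c^T x s.t. A x <= b, x >= 0' is:
  Dual:  min b^T y  s.t.  A^T y >= c,  y >= 0.

So the dual LP is:
  minimize  10y1 + 4y2 + 18y3 + 10y4
  subject to:
    y1 + 2y3 + 2y4 >= 6
    y2 + 2y3 + y4 >= 2
    y1, y2, y3, y4 >= 0

Solving the primal: x* = (5, 0).
  primal value c^T x* = 30.
Solving the dual: y* = (0, 0, 0, 3).
  dual value b^T y* = 30.
Strong duality: c^T x* = b^T y*. Confirmed.

30


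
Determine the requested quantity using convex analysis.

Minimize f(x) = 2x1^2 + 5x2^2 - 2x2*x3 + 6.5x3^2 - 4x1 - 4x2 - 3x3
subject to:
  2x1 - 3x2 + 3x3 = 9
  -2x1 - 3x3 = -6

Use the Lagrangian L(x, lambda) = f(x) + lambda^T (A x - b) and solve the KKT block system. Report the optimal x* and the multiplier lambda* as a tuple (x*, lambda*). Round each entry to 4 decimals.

Form the Lagrangian:
  L(x, lambda) = (1/2) x^T Q x + c^T x + lambda^T (A x - b)
Stationarity (grad_x L = 0): Q x + c + A^T lambda = 0.
Primal feasibility: A x = b.

This gives the KKT block system:
  [ Q   A^T ] [ x     ]   [-c ]
  [ A    0  ] [ lambda ] = [ b ]

Solving the linear system:
  x*      = (2.1136, -1, 0.5909)
  lambda* = (-5.0606, -2.8333)
  f(x*)   = 11.1591

x* = (2.1136, -1, 0.5909), lambda* = (-5.0606, -2.8333)


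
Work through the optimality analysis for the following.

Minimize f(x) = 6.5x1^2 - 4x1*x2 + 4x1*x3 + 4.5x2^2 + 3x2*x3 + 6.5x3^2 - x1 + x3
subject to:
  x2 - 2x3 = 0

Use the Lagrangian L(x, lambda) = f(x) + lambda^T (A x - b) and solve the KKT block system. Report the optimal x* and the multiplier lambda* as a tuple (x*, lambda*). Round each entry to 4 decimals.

Form the Lagrangian:
  L(x, lambda) = (1/2) x^T Q x + c^T x + lambda^T (A x - b)
Stationarity (grad_x L = 0): Q x + c + A^T lambda = 0.
Primal feasibility: A x = b.

This gives the KKT block system:
  [ Q   A^T ] [ x     ]   [-c ]
  [ A    0  ] [ lambda ] = [ b ]

Solving the linear system:
  x*      = (0.0734, -0.0232, -0.0116)
  lambda* = (0.5367)
  f(x*)   = -0.0425

x* = (0.0734, -0.0232, -0.0116), lambda* = (0.5367)


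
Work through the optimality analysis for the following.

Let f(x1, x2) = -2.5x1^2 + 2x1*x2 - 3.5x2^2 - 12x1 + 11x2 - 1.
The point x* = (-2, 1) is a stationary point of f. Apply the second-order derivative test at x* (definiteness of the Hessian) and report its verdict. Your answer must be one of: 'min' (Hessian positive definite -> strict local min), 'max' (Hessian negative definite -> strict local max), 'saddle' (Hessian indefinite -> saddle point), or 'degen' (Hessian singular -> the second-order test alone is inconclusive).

Compute the Hessian H = grad^2 f:
  H = [[-5, 2], [2, -7]]
Verify stationarity: grad f(x*) = H x* + g = (0, 0).
Eigenvalues of H: -8.2361, -3.7639.
Both eigenvalues < 0, so H is negative definite -> x* is a strict local max.

max


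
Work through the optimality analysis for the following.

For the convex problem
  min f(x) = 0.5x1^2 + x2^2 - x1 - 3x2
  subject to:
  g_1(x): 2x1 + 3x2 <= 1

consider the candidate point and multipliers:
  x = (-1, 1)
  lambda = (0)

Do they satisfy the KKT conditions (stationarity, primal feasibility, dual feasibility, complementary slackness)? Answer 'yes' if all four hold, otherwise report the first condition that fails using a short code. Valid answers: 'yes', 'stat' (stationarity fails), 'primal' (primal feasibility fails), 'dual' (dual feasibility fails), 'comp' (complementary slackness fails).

Gradient of f: grad f(x) = Q x + c = (-2, -1)
Constraint values g_i(x) = a_i^T x - b_i:
  g_1((-1, 1)) = 0
Stationarity residual: grad f(x) + sum_i lambda_i a_i = (-2, -1)
  -> stationarity FAILS
Primal feasibility (all g_i <= 0): OK
Dual feasibility (all lambda_i >= 0): OK
Complementary slackness (lambda_i * g_i(x) = 0 for all i): OK

Verdict: the first failing condition is stationarity -> stat.

stat


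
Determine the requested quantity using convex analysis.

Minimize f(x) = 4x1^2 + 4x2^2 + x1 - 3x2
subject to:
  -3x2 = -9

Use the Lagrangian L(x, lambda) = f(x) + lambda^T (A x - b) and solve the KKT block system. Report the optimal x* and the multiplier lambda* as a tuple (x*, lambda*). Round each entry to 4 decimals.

Form the Lagrangian:
  L(x, lambda) = (1/2) x^T Q x + c^T x + lambda^T (A x - b)
Stationarity (grad_x L = 0): Q x + c + A^T lambda = 0.
Primal feasibility: A x = b.

This gives the KKT block system:
  [ Q   A^T ] [ x     ]   [-c ]
  [ A    0  ] [ lambda ] = [ b ]

Solving the linear system:
  x*      = (-0.125, 3)
  lambda* = (7)
  f(x*)   = 26.9375

x* = (-0.125, 3), lambda* = (7)


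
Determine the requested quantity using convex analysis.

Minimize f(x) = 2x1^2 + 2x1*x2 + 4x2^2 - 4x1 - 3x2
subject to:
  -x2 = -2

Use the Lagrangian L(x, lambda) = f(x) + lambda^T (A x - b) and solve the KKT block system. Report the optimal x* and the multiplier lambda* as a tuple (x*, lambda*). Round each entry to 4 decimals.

Form the Lagrangian:
  L(x, lambda) = (1/2) x^T Q x + c^T x + lambda^T (A x - b)
Stationarity (grad_x L = 0): Q x + c + A^T lambda = 0.
Primal feasibility: A x = b.

This gives the KKT block system:
  [ Q   A^T ] [ x     ]   [-c ]
  [ A    0  ] [ lambda ] = [ b ]

Solving the linear system:
  x*      = (0, 2)
  lambda* = (13)
  f(x*)   = 10

x* = (0, 2), lambda* = (13)


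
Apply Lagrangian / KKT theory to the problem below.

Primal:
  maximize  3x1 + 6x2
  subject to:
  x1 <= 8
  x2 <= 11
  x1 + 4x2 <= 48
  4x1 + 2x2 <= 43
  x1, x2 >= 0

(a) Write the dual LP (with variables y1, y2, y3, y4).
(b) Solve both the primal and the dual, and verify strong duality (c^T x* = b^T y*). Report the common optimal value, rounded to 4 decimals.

The standard primal-dual pair for 'max c^T x s.t. A x <= b, x >= 0' is:
  Dual:  min b^T y  s.t.  A^T y >= c,  y >= 0.

So the dual LP is:
  minimize  8y1 + 11y2 + 48y3 + 43y4
  subject to:
    y1 + y3 + 4y4 >= 3
    y2 + 4y3 + 2y4 >= 6
    y1, y2, y3, y4 >= 0

Solving the primal: x* = (5.4286, 10.6429).
  primal value c^T x* = 80.1429.
Solving the dual: y* = (0, 0, 1.2857, 0.4286).
  dual value b^T y* = 80.1429.
Strong duality: c^T x* = b^T y*. Confirmed.

80.1429


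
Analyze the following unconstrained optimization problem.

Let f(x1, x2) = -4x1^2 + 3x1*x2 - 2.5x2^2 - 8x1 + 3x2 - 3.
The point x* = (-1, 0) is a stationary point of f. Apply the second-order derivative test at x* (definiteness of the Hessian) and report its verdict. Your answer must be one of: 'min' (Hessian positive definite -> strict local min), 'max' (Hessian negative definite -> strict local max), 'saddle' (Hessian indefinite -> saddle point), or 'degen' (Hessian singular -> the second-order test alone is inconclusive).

Compute the Hessian H = grad^2 f:
  H = [[-8, 3], [3, -5]]
Verify stationarity: grad f(x*) = H x* + g = (0, 0).
Eigenvalues of H: -9.8541, -3.1459.
Both eigenvalues < 0, so H is negative definite -> x* is a strict local max.

max


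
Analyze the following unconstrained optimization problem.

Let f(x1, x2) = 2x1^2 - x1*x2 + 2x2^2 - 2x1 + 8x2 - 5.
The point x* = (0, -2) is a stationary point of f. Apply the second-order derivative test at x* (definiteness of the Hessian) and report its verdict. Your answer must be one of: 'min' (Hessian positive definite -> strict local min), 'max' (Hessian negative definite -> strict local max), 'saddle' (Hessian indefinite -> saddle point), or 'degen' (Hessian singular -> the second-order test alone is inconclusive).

Compute the Hessian H = grad^2 f:
  H = [[4, -1], [-1, 4]]
Verify stationarity: grad f(x*) = H x* + g = (0, 0).
Eigenvalues of H: 3, 5.
Both eigenvalues > 0, so H is positive definite -> x* is a strict local min.

min


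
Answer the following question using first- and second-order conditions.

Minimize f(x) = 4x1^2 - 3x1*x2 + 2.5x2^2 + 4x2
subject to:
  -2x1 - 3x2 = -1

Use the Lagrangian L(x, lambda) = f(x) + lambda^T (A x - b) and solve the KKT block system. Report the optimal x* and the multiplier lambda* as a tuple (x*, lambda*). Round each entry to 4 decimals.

Form the Lagrangian:
  L(x, lambda) = (1/2) x^T Q x + c^T x + lambda^T (A x - b)
Stationarity (grad_x L = 0): Q x + c + A^T lambda = 0.
Primal feasibility: A x = b.

This gives the KKT block system:
  [ Q   A^T ] [ x     ]   [-c ]
  [ A    0  ] [ lambda ] = [ b ]

Solving the linear system:
  x*      = (0.3359, 0.1094)
  lambda* = (1.1797)
  f(x*)   = 0.8086

x* = (0.3359, 0.1094), lambda* = (1.1797)


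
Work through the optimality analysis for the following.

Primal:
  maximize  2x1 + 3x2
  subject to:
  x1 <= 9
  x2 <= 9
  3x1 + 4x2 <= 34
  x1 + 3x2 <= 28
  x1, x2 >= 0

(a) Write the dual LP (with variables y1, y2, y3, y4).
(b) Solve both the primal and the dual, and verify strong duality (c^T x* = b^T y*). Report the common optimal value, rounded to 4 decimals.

The standard primal-dual pair for 'max c^T x s.t. A x <= b, x >= 0' is:
  Dual:  min b^T y  s.t.  A^T y >= c,  y >= 0.

So the dual LP is:
  minimize  9y1 + 9y2 + 34y3 + 28y4
  subject to:
    y1 + 3y3 + y4 >= 2
    y2 + 4y3 + 3y4 >= 3
    y1, y2, y3, y4 >= 0

Solving the primal: x* = (0, 8.5).
  primal value c^T x* = 25.5.
Solving the dual: y* = (0, 0, 0.75, 0).
  dual value b^T y* = 25.5.
Strong duality: c^T x* = b^T y*. Confirmed.

25.5


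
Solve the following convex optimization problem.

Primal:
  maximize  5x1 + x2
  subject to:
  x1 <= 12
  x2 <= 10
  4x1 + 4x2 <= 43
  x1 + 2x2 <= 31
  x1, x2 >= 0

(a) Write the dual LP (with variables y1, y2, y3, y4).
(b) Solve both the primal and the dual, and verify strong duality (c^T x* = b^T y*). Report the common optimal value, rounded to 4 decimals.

The standard primal-dual pair for 'max c^T x s.t. A x <= b, x >= 0' is:
  Dual:  min b^T y  s.t.  A^T y >= c,  y >= 0.

So the dual LP is:
  minimize  12y1 + 10y2 + 43y3 + 31y4
  subject to:
    y1 + 4y3 + y4 >= 5
    y2 + 4y3 + 2y4 >= 1
    y1, y2, y3, y4 >= 0

Solving the primal: x* = (10.75, 0).
  primal value c^T x* = 53.75.
Solving the dual: y* = (0, 0, 1.25, 0).
  dual value b^T y* = 53.75.
Strong duality: c^T x* = b^T y*. Confirmed.

53.75


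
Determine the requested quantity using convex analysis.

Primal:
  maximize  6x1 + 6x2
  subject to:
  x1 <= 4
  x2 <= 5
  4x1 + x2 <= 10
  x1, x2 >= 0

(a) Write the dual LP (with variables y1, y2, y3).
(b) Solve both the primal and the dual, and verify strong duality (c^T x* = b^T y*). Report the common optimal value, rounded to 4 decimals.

The standard primal-dual pair for 'max c^T x s.t. A x <= b, x >= 0' is:
  Dual:  min b^T y  s.t.  A^T y >= c,  y >= 0.

So the dual LP is:
  minimize  4y1 + 5y2 + 10y3
  subject to:
    y1 + 4y3 >= 6
    y2 + y3 >= 6
    y1, y2, y3 >= 0

Solving the primal: x* = (1.25, 5).
  primal value c^T x* = 37.5.
Solving the dual: y* = (0, 4.5, 1.5).
  dual value b^T y* = 37.5.
Strong duality: c^T x* = b^T y*. Confirmed.

37.5


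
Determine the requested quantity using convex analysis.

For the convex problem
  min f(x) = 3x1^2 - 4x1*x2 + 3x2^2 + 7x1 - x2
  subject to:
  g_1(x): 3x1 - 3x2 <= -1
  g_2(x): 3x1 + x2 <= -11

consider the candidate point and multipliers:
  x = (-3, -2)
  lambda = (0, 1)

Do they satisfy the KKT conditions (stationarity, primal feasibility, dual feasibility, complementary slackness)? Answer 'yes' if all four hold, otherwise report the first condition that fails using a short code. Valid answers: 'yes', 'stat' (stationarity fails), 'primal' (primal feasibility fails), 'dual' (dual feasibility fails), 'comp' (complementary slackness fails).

Gradient of f: grad f(x) = Q x + c = (-3, -1)
Constraint values g_i(x) = a_i^T x - b_i:
  g_1((-3, -2)) = -2
  g_2((-3, -2)) = 0
Stationarity residual: grad f(x) + sum_i lambda_i a_i = (0, 0)
  -> stationarity OK
Primal feasibility (all g_i <= 0): OK
Dual feasibility (all lambda_i >= 0): OK
Complementary slackness (lambda_i * g_i(x) = 0 for all i): OK

Verdict: yes, KKT holds.

yes


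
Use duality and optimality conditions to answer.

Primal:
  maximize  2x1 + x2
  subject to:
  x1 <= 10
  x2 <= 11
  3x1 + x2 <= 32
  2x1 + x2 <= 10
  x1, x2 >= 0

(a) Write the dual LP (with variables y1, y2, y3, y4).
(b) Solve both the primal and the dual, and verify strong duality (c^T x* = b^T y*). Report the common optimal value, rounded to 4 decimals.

The standard primal-dual pair for 'max c^T x s.t. A x <= b, x >= 0' is:
  Dual:  min b^T y  s.t.  A^T y >= c,  y >= 0.

So the dual LP is:
  minimize  10y1 + 11y2 + 32y3 + 10y4
  subject to:
    y1 + 3y3 + 2y4 >= 2
    y2 + y3 + y4 >= 1
    y1, y2, y3, y4 >= 0

Solving the primal: x* = (5, 0).
  primal value c^T x* = 10.
Solving the dual: y* = (0, 0, 0, 1).
  dual value b^T y* = 10.
Strong duality: c^T x* = b^T y*. Confirmed.

10


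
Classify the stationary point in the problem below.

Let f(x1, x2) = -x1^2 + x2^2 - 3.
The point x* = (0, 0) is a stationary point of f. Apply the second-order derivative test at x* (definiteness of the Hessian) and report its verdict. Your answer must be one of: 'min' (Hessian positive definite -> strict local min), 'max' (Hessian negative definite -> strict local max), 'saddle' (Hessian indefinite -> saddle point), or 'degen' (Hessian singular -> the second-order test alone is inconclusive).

Compute the Hessian H = grad^2 f:
  H = [[-2, 0], [0, 2]]
Verify stationarity: grad f(x*) = H x* + g = (0, 0).
Eigenvalues of H: -2, 2.
Eigenvalues have mixed signs, so H is indefinite -> x* is a saddle point.

saddle


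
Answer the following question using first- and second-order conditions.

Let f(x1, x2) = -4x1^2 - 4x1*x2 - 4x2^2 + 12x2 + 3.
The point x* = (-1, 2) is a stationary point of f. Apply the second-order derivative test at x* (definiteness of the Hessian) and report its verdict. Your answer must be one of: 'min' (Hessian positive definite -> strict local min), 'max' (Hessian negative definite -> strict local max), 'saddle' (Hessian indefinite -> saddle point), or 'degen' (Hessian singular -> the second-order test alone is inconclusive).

Compute the Hessian H = grad^2 f:
  H = [[-8, -4], [-4, -8]]
Verify stationarity: grad f(x*) = H x* + g = (0, 0).
Eigenvalues of H: -12, -4.
Both eigenvalues < 0, so H is negative definite -> x* is a strict local max.

max


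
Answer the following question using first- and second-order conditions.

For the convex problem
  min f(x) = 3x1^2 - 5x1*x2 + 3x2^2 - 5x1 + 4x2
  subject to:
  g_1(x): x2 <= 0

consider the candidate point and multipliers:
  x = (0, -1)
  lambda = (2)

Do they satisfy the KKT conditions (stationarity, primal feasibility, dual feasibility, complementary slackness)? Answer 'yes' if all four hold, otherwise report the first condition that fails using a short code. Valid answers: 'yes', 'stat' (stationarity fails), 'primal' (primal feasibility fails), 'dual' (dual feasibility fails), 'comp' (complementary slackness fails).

Gradient of f: grad f(x) = Q x + c = (0, -2)
Constraint values g_i(x) = a_i^T x - b_i:
  g_1((0, -1)) = -1
Stationarity residual: grad f(x) + sum_i lambda_i a_i = (0, 0)
  -> stationarity OK
Primal feasibility (all g_i <= 0): OK
Dual feasibility (all lambda_i >= 0): OK
Complementary slackness (lambda_i * g_i(x) = 0 for all i): FAILS

Verdict: the first failing condition is complementary_slackness -> comp.

comp


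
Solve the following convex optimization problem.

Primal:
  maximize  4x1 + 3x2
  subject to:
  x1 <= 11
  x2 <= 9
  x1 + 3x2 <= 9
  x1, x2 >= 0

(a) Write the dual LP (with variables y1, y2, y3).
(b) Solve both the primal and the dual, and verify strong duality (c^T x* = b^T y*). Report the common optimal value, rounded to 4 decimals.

The standard primal-dual pair for 'max c^T x s.t. A x <= b, x >= 0' is:
  Dual:  min b^T y  s.t.  A^T y >= c,  y >= 0.

So the dual LP is:
  minimize  11y1 + 9y2 + 9y3
  subject to:
    y1 + y3 >= 4
    y2 + 3y3 >= 3
    y1, y2, y3 >= 0

Solving the primal: x* = (9, 0).
  primal value c^T x* = 36.
Solving the dual: y* = (0, 0, 4).
  dual value b^T y* = 36.
Strong duality: c^T x* = b^T y*. Confirmed.

36


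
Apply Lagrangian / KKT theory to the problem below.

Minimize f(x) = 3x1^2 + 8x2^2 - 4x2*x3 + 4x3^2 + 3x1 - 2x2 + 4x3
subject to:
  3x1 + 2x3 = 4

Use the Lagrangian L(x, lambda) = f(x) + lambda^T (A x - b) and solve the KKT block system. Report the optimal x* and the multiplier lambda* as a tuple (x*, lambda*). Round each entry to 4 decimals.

Form the Lagrangian:
  L(x, lambda) = (1/2) x^T Q x + c^T x + lambda^T (A x - b)
Stationarity (grad_x L = 0): Q x + c + A^T lambda = 0.
Primal feasibility: A x = b.

This gives the KKT block system:
  [ Q   A^T ] [ x     ]   [-c ]
  [ A    0  ] [ lambda ] = [ b ]

Solving the linear system:
  x*      = (1.069, 0.2241, 0.3966)
  lambda* = (-3.1379)
  f(x*)   = 8.4483

x* = (1.069, 0.2241, 0.3966), lambda* = (-3.1379)


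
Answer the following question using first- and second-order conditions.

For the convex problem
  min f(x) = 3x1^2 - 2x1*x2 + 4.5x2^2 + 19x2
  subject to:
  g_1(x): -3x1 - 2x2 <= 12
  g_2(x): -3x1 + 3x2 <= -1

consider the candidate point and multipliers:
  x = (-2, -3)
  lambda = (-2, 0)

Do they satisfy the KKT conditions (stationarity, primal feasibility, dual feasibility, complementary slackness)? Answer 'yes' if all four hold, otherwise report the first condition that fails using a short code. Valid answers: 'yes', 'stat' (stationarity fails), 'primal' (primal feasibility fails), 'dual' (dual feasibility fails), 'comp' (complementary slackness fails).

Gradient of f: grad f(x) = Q x + c = (-6, -4)
Constraint values g_i(x) = a_i^T x - b_i:
  g_1((-2, -3)) = 0
  g_2((-2, -3)) = -2
Stationarity residual: grad f(x) + sum_i lambda_i a_i = (0, 0)
  -> stationarity OK
Primal feasibility (all g_i <= 0): OK
Dual feasibility (all lambda_i >= 0): FAILS
Complementary slackness (lambda_i * g_i(x) = 0 for all i): OK

Verdict: the first failing condition is dual_feasibility -> dual.

dual


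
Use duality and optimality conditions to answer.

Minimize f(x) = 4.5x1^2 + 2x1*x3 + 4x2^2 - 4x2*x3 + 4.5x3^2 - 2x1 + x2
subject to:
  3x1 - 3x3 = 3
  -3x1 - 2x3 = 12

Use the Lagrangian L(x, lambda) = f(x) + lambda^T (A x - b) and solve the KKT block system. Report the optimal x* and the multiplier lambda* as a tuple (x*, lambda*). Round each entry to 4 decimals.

Form the Lagrangian:
  L(x, lambda) = (1/2) x^T Q x + c^T x + lambda^T (A x - b)
Stationarity (grad_x L = 0): Q x + c + A^T lambda = 0.
Primal feasibility: A x = b.

This gives the KKT block system:
  [ Q   A^T ] [ x     ]   [-c ]
  [ A    0  ] [ lambda ] = [ b ]

Solving the linear system:
  x*      = (-2, -1.625, -3)
  lambda* = (-1.4333, -10.1)
  f(x*)   = 63.9375

x* = (-2, -1.625, -3), lambda* = (-1.4333, -10.1)


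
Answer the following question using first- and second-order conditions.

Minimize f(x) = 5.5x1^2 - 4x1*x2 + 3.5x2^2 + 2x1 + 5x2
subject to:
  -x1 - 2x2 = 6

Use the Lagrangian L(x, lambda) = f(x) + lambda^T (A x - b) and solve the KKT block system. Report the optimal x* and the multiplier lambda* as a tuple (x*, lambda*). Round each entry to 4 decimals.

Form the Lagrangian:
  L(x, lambda) = (1/2) x^T Q x + c^T x + lambda^T (A x - b)
Stationarity (grad_x L = 0): Q x + c + A^T lambda = 0.
Primal feasibility: A x = b.

This gives the KKT block system:
  [ Q   A^T ] [ x     ]   [-c ]
  [ A    0  ] [ lambda ] = [ b ]

Solving the linear system:
  x*      = (-1.3134, -2.3433)
  lambda* = (-3.0746)
  f(x*)   = 2.0522

x* = (-1.3134, -2.3433), lambda* = (-3.0746)


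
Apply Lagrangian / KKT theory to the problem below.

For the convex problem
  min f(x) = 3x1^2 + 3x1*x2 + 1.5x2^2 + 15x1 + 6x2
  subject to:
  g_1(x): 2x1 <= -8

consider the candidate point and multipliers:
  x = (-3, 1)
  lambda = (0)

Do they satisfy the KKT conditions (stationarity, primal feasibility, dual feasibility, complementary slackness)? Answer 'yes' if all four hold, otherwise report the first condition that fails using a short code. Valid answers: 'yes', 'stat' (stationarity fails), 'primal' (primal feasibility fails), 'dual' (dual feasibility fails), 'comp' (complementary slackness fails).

Gradient of f: grad f(x) = Q x + c = (0, 0)
Constraint values g_i(x) = a_i^T x - b_i:
  g_1((-3, 1)) = 2
Stationarity residual: grad f(x) + sum_i lambda_i a_i = (0, 0)
  -> stationarity OK
Primal feasibility (all g_i <= 0): FAILS
Dual feasibility (all lambda_i >= 0): OK
Complementary slackness (lambda_i * g_i(x) = 0 for all i): OK

Verdict: the first failing condition is primal_feasibility -> primal.

primal


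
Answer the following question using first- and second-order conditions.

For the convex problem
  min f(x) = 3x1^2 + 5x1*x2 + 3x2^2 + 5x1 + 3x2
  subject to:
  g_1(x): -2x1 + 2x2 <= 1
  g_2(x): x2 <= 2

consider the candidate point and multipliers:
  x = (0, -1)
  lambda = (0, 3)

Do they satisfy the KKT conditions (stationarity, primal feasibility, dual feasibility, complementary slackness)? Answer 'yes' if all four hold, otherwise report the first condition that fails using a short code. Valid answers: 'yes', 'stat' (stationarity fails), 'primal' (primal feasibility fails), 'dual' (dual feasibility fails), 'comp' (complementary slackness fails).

Gradient of f: grad f(x) = Q x + c = (0, -3)
Constraint values g_i(x) = a_i^T x - b_i:
  g_1((0, -1)) = -3
  g_2((0, -1)) = -3
Stationarity residual: grad f(x) + sum_i lambda_i a_i = (0, 0)
  -> stationarity OK
Primal feasibility (all g_i <= 0): OK
Dual feasibility (all lambda_i >= 0): OK
Complementary slackness (lambda_i * g_i(x) = 0 for all i): FAILS

Verdict: the first failing condition is complementary_slackness -> comp.

comp


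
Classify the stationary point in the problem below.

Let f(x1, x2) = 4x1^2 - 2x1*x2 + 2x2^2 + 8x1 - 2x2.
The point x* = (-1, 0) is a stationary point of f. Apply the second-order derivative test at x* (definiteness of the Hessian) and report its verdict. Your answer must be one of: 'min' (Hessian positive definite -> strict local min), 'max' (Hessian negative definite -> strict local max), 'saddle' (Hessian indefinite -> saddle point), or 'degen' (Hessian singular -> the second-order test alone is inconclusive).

Compute the Hessian H = grad^2 f:
  H = [[8, -2], [-2, 4]]
Verify stationarity: grad f(x*) = H x* + g = (0, 0).
Eigenvalues of H: 3.1716, 8.8284.
Both eigenvalues > 0, so H is positive definite -> x* is a strict local min.

min


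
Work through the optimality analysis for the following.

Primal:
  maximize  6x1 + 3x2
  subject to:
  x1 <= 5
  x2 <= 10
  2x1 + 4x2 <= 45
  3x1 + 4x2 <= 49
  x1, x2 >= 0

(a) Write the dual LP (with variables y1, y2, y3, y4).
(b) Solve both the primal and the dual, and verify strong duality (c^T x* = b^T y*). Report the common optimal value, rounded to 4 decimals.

The standard primal-dual pair for 'max c^T x s.t. A x <= b, x >= 0' is:
  Dual:  min b^T y  s.t.  A^T y >= c,  y >= 0.

So the dual LP is:
  minimize  5y1 + 10y2 + 45y3 + 49y4
  subject to:
    y1 + 2y3 + 3y4 >= 6
    y2 + 4y3 + 4y4 >= 3
    y1, y2, y3, y4 >= 0

Solving the primal: x* = (5, 8.5).
  primal value c^T x* = 55.5.
Solving the dual: y* = (3.75, 0, 0, 0.75).
  dual value b^T y* = 55.5.
Strong duality: c^T x* = b^T y*. Confirmed.

55.5


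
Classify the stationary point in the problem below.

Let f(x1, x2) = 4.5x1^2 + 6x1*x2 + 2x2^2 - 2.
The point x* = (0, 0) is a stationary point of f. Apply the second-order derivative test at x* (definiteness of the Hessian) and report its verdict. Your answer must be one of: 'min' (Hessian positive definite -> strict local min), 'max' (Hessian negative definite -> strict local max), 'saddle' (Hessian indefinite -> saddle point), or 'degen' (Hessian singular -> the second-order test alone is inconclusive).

Compute the Hessian H = grad^2 f:
  H = [[9, 6], [6, 4]]
Verify stationarity: grad f(x*) = H x* + g = (0, 0).
Eigenvalues of H: 0, 13.
H has a zero eigenvalue (singular; positive semidefinite but not definite), so H is neither positive definite, negative definite, nor indefinite. The second-order test alone is inconclusive -> degen.
(Indeed, f is constant along the null direction of H through x*, so x* is not a strict local extremum.)

degen


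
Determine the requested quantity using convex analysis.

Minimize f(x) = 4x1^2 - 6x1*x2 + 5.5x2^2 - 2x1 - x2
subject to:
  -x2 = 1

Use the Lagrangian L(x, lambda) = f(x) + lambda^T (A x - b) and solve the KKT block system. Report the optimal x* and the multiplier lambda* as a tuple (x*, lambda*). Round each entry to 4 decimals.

Form the Lagrangian:
  L(x, lambda) = (1/2) x^T Q x + c^T x + lambda^T (A x - b)
Stationarity (grad_x L = 0): Q x + c + A^T lambda = 0.
Primal feasibility: A x = b.

This gives the KKT block system:
  [ Q   A^T ] [ x     ]   [-c ]
  [ A    0  ] [ lambda ] = [ b ]

Solving the linear system:
  x*      = (-0.5, -1)
  lambda* = (-9)
  f(x*)   = 5.5

x* = (-0.5, -1), lambda* = (-9)


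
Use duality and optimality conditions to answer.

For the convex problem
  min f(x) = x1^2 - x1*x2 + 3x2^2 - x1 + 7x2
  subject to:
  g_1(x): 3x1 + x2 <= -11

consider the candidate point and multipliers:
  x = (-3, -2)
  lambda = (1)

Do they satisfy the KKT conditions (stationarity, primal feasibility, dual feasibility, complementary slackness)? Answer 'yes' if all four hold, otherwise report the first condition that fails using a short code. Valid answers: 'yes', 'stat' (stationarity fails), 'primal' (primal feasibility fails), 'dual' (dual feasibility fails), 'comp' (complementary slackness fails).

Gradient of f: grad f(x) = Q x + c = (-5, -2)
Constraint values g_i(x) = a_i^T x - b_i:
  g_1((-3, -2)) = 0
Stationarity residual: grad f(x) + sum_i lambda_i a_i = (-2, -1)
  -> stationarity FAILS
Primal feasibility (all g_i <= 0): OK
Dual feasibility (all lambda_i >= 0): OK
Complementary slackness (lambda_i * g_i(x) = 0 for all i): OK

Verdict: the first failing condition is stationarity -> stat.

stat


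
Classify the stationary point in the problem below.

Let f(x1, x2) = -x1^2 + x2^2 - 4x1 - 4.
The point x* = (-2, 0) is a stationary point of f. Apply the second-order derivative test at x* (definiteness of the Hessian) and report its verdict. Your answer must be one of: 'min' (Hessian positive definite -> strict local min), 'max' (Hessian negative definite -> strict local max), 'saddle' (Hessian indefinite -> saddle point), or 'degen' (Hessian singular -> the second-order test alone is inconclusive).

Compute the Hessian H = grad^2 f:
  H = [[-2, 0], [0, 2]]
Verify stationarity: grad f(x*) = H x* + g = (0, 0).
Eigenvalues of H: -2, 2.
Eigenvalues have mixed signs, so H is indefinite -> x* is a saddle point.

saddle


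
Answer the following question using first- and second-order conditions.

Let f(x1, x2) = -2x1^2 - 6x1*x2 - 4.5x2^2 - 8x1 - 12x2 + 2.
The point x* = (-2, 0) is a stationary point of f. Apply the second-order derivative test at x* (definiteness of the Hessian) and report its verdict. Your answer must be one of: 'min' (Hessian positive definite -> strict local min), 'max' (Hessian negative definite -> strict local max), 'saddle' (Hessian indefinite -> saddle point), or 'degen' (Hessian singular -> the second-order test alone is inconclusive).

Compute the Hessian H = grad^2 f:
  H = [[-4, -6], [-6, -9]]
Verify stationarity: grad f(x*) = H x* + g = (0, 0).
Eigenvalues of H: -13, 0.
H has a zero eigenvalue (singular; negative semidefinite but not definite), so H is neither positive definite, negative definite, nor indefinite. The second-order test alone is inconclusive -> degen.
(Indeed, f is constant along the null direction of H through x*, so x* is not a strict local extremum.)

degen


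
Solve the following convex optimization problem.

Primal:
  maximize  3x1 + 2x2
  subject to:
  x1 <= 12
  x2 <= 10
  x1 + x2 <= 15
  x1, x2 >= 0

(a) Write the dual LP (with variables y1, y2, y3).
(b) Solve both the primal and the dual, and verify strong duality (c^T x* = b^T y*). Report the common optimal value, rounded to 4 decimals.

The standard primal-dual pair for 'max c^T x s.t. A x <= b, x >= 0' is:
  Dual:  min b^T y  s.t.  A^T y >= c,  y >= 0.

So the dual LP is:
  minimize  12y1 + 10y2 + 15y3
  subject to:
    y1 + y3 >= 3
    y2 + y3 >= 2
    y1, y2, y3 >= 0

Solving the primal: x* = (12, 3).
  primal value c^T x* = 42.
Solving the dual: y* = (1, 0, 2).
  dual value b^T y* = 42.
Strong duality: c^T x* = b^T y*. Confirmed.

42


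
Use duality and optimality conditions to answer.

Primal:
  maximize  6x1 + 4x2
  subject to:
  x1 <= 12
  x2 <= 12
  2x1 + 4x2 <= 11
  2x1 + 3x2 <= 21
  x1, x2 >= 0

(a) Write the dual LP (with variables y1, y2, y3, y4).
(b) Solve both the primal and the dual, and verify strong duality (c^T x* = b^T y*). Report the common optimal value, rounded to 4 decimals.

The standard primal-dual pair for 'max c^T x s.t. A x <= b, x >= 0' is:
  Dual:  min b^T y  s.t.  A^T y >= c,  y >= 0.

So the dual LP is:
  minimize  12y1 + 12y2 + 11y3 + 21y4
  subject to:
    y1 + 2y3 + 2y4 >= 6
    y2 + 4y3 + 3y4 >= 4
    y1, y2, y3, y4 >= 0

Solving the primal: x* = (5.5, 0).
  primal value c^T x* = 33.
Solving the dual: y* = (0, 0, 3, 0).
  dual value b^T y* = 33.
Strong duality: c^T x* = b^T y*. Confirmed.

33


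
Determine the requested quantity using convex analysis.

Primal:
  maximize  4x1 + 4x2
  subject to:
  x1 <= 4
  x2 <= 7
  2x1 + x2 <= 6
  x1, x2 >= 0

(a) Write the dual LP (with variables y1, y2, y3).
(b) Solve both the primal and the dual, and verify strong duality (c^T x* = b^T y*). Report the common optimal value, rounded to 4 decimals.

The standard primal-dual pair for 'max c^T x s.t. A x <= b, x >= 0' is:
  Dual:  min b^T y  s.t.  A^T y >= c,  y >= 0.

So the dual LP is:
  minimize  4y1 + 7y2 + 6y3
  subject to:
    y1 + 2y3 >= 4
    y2 + y3 >= 4
    y1, y2, y3 >= 0

Solving the primal: x* = (0, 6).
  primal value c^T x* = 24.
Solving the dual: y* = (0, 0, 4).
  dual value b^T y* = 24.
Strong duality: c^T x* = b^T y*. Confirmed.

24


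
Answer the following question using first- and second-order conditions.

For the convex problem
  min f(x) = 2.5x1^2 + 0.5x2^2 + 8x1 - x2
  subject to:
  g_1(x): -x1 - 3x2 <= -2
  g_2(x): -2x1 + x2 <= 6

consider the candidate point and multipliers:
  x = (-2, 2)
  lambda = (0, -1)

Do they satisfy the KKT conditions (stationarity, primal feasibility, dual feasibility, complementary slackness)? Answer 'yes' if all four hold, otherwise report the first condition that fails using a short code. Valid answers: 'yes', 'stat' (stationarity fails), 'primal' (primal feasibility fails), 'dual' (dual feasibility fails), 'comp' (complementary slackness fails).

Gradient of f: grad f(x) = Q x + c = (-2, 1)
Constraint values g_i(x) = a_i^T x - b_i:
  g_1((-2, 2)) = -2
  g_2((-2, 2)) = 0
Stationarity residual: grad f(x) + sum_i lambda_i a_i = (0, 0)
  -> stationarity OK
Primal feasibility (all g_i <= 0): OK
Dual feasibility (all lambda_i >= 0): FAILS
Complementary slackness (lambda_i * g_i(x) = 0 for all i): OK

Verdict: the first failing condition is dual_feasibility -> dual.

dual


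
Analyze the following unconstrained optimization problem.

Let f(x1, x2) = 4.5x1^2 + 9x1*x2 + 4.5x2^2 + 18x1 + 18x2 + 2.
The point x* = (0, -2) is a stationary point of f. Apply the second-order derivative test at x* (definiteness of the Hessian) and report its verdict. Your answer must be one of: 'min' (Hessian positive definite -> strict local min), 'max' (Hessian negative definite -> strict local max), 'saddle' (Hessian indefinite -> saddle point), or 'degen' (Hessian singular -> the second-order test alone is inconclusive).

Compute the Hessian H = grad^2 f:
  H = [[9, 9], [9, 9]]
Verify stationarity: grad f(x*) = H x* + g = (0, 0).
Eigenvalues of H: 0, 18.
H has a zero eigenvalue (singular; positive semidefinite but not definite), so H is neither positive definite, negative definite, nor indefinite. The second-order test alone is inconclusive -> degen.
(Indeed, f is constant along the null direction of H through x*, so x* is not a strict local extremum.)

degen


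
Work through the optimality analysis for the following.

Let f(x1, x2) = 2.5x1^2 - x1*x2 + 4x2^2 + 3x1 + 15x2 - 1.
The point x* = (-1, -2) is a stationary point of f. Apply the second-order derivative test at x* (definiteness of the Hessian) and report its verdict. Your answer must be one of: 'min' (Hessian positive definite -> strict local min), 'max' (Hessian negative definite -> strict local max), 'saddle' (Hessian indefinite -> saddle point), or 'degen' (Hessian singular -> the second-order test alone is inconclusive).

Compute the Hessian H = grad^2 f:
  H = [[5, -1], [-1, 8]]
Verify stationarity: grad f(x*) = H x* + g = (0, 0).
Eigenvalues of H: 4.6972, 8.3028.
Both eigenvalues > 0, so H is positive definite -> x* is a strict local min.

min


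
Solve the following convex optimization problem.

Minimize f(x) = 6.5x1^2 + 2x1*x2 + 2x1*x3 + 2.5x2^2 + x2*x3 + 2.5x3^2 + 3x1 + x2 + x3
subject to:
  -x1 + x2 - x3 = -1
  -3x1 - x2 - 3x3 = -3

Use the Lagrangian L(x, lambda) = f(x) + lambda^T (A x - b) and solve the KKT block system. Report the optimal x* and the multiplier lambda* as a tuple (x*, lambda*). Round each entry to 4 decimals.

Form the Lagrangian:
  L(x, lambda) = (1/2) x^T Q x + c^T x + lambda^T (A x - b)
Stationarity (grad_x L = 0): Q x + c + A^T lambda = 0.
Primal feasibility: A x = b.

This gives the KKT block system:
  [ Q   A^T ] [ x     ]   [-c ]
  [ A    0  ] [ lambda ] = [ b ]

Solving the linear system:
  x*      = (0.0714, 0, 0.9286)
  lambda* = (-0.1071, 1.9643)
  f(x*)   = 3.4643

x* = (0.0714, 0, 0.9286), lambda* = (-0.1071, 1.9643)


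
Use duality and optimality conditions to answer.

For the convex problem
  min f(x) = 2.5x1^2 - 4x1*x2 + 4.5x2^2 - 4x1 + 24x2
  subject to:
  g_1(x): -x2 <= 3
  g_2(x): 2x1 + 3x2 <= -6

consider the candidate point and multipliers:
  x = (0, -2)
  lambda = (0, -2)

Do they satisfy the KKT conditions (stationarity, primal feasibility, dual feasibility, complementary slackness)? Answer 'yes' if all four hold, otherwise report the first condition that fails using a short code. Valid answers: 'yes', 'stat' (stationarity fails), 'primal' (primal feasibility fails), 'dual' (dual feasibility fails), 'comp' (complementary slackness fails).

Gradient of f: grad f(x) = Q x + c = (4, 6)
Constraint values g_i(x) = a_i^T x - b_i:
  g_1((0, -2)) = -1
  g_2((0, -2)) = 0
Stationarity residual: grad f(x) + sum_i lambda_i a_i = (0, 0)
  -> stationarity OK
Primal feasibility (all g_i <= 0): OK
Dual feasibility (all lambda_i >= 0): FAILS
Complementary slackness (lambda_i * g_i(x) = 0 for all i): OK

Verdict: the first failing condition is dual_feasibility -> dual.

dual


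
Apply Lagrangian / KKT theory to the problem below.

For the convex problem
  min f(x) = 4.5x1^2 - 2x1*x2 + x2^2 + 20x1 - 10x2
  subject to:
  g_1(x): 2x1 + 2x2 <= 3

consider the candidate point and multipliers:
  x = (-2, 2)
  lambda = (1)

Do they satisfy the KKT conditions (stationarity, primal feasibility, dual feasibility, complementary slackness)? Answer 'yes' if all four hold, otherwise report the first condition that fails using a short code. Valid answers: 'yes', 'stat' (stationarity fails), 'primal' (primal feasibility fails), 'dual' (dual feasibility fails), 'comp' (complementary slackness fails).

Gradient of f: grad f(x) = Q x + c = (-2, -2)
Constraint values g_i(x) = a_i^T x - b_i:
  g_1((-2, 2)) = -3
Stationarity residual: grad f(x) + sum_i lambda_i a_i = (0, 0)
  -> stationarity OK
Primal feasibility (all g_i <= 0): OK
Dual feasibility (all lambda_i >= 0): OK
Complementary slackness (lambda_i * g_i(x) = 0 for all i): FAILS

Verdict: the first failing condition is complementary_slackness -> comp.

comp


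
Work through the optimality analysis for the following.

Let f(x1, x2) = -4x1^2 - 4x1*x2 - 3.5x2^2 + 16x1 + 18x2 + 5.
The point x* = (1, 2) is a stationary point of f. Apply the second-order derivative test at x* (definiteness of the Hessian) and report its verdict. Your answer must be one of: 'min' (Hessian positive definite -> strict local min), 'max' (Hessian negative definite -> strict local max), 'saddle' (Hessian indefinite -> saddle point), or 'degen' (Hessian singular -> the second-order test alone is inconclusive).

Compute the Hessian H = grad^2 f:
  H = [[-8, -4], [-4, -7]]
Verify stationarity: grad f(x*) = H x* + g = (0, 0).
Eigenvalues of H: -11.5311, -3.4689.
Both eigenvalues < 0, so H is negative definite -> x* is a strict local max.

max


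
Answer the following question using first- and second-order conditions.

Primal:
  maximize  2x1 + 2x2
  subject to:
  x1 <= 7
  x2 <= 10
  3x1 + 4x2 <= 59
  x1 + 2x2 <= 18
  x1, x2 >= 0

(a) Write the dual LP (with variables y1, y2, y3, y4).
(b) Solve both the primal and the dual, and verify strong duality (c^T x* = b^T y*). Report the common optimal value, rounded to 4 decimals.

The standard primal-dual pair for 'max c^T x s.t. A x <= b, x >= 0' is:
  Dual:  min b^T y  s.t.  A^T y >= c,  y >= 0.

So the dual LP is:
  minimize  7y1 + 10y2 + 59y3 + 18y4
  subject to:
    y1 + 3y3 + y4 >= 2
    y2 + 4y3 + 2y4 >= 2
    y1, y2, y3, y4 >= 0

Solving the primal: x* = (7, 5.5).
  primal value c^T x* = 25.
Solving the dual: y* = (1, 0, 0, 1).
  dual value b^T y* = 25.
Strong duality: c^T x* = b^T y*. Confirmed.

25


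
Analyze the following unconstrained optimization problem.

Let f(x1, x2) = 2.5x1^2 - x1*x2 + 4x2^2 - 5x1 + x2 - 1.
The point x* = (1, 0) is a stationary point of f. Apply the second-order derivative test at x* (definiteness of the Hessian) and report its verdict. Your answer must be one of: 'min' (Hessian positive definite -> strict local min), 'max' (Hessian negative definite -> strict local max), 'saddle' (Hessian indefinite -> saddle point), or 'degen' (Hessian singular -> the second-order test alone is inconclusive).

Compute the Hessian H = grad^2 f:
  H = [[5, -1], [-1, 8]]
Verify stationarity: grad f(x*) = H x* + g = (0, 0).
Eigenvalues of H: 4.6972, 8.3028.
Both eigenvalues > 0, so H is positive definite -> x* is a strict local min.

min
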